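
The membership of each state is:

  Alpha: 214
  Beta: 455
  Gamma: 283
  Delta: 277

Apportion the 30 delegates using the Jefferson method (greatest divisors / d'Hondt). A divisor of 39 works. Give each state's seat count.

With modified divisor 39: modified quotas Alpha 5.487, Beta 11.667, Gamma 7.256, Delta 7.103.
Rounding down: Alpha 5, Beta 11, Gamma 7, Delta 7 (total 30).

Alpha=5, Beta=11, Gamma=7, Delta=7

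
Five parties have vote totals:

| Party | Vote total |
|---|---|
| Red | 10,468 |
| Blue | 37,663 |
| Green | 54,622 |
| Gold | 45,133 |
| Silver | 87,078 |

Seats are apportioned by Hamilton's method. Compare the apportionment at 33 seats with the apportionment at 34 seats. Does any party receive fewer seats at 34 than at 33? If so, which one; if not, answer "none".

At 33 seats: Red 2, Blue 5, Green 8, Gold 6, Silver 12.
At 34 seats: Red 1, Blue 5, Green 8, Gold 7, Silver 13.
Red drops from 2 to 1.

Red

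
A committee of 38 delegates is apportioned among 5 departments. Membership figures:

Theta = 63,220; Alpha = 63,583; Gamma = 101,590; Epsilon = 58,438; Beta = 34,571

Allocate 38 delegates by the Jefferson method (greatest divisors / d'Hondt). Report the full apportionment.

Standard divisor 321402/38 ≈ 8457.947; standard quotas: Theta 7.475, Alpha 7.518, Gamma 12.011, Epsilon 6.909, Beta 4.087.
Rounding down gives 7, 7, 12, 6, 4 = 36 seats, so the divisor must be adjusted.
With modified divisor 7925: modified quotas Theta 7.977, Alpha 8.023, Gamma 12.819, Epsilon 7.374, Beta 4.362.
Rounding down: Theta 7, Alpha 8, Gamma 12, Epsilon 7, Beta 4 (total 38).

Theta 7, Alpha 8, Gamma 12, Epsilon 7, Beta 4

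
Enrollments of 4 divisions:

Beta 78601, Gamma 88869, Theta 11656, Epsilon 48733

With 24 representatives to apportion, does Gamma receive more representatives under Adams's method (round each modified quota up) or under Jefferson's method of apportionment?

Adams: Beta 8, Gamma 9, Theta 2, Epsilon 5.
Jefferson: Beta 8, Gamma 10, Theta 1, Epsilon 5.
Gamma gets 9 under Adams and 10 under Jefferson.

Jefferson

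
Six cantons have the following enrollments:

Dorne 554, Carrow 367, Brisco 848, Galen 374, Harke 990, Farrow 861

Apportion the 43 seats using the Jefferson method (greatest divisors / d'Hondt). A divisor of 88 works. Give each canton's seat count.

Dorne 6, Carrow 4, Brisco 9, Galen 4, Harke 11, Farrow 9

With modified divisor 88: modified quotas Dorne 6.295, Carrow 4.170, Brisco 9.636, Galen 4.250, Harke 11.250, Farrow 9.784.
Rounding down: Dorne 6, Carrow 4, Brisco 9, Galen 4, Harke 11, Farrow 9 (total 43).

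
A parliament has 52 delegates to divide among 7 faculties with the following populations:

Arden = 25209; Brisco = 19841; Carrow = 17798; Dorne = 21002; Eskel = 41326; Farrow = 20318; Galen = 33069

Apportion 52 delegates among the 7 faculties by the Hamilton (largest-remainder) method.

Total 178563; standard divisor 178563/52 ≈ 3433.904.
Standard quotas: Arden 7.3412, Brisco 5.7780, Carrow 5.1830, Dorne 6.1161, Eskel 12.0347, Farrow 5.9169, Galen 9.6301.
Lower quotas: Arden 7, Brisco 5, Carrow 5, Dorne 6, Eskel 12, Farrow 5, Galen 9 (sum 49, leaving 3 seats).
Remainders in descending order: Farrow 0.9169, Brisco 0.7780, Galen 0.6301, Arden 0.3412, Carrow 0.1830, Dorne 0.1161, Eskel 0.0347.
Largest remainders: Farrow, Brisco, Galen receive the extra seats.

Arden=7, Brisco=6, Carrow=5, Dorne=6, Eskel=12, Farrow=6, Galen=10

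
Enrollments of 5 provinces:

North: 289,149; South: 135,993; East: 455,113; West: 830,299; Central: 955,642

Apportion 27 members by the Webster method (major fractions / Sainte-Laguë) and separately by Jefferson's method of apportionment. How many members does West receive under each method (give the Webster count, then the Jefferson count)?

Webster: North 3, South 1, East 5, West 8, Central 10.
Jefferson: North 3, South 1, East 4, West 9, Central 10.
West gets 8 under Webster and 9 under Jefferson.

8 and 9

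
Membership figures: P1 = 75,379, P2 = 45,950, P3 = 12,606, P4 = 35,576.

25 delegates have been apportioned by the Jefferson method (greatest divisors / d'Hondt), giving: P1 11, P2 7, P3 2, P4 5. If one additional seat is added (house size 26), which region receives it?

Priority for the next seat is population ÷ (current seats + 1).
Priorities: P1 6281.583, P2 5743.750, P3 4202.000, P4 5929.333.
Highest priority: P1.

P1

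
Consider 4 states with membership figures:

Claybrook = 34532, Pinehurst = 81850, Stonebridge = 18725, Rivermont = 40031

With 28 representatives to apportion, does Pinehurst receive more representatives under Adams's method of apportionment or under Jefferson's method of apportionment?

Jefferson

Adams: Claybrook 6, Pinehurst 13, Stonebridge 3, Rivermont 6.
Jefferson: Claybrook 5, Pinehurst 14, Stonebridge 3, Rivermont 6.
Pinehurst gets 13 under Adams and 14 under Jefferson.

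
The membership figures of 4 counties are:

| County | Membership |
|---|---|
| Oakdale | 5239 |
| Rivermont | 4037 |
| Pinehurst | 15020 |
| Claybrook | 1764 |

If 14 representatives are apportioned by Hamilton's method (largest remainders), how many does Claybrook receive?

Total 26060; standard divisor 26060/14 ≈ 1861.429.
Standard quotas: Oakdale 2.8145, Rivermont 2.1688, Pinehurst 8.0691, Claybrook 0.9477.
Lower quotas: Oakdale 2, Rivermont 2, Pinehurst 8, Claybrook 0 (sum 12, leaving 2 seats).
Remainders in descending order: Claybrook 0.9477, Oakdale 0.8145, Rivermont 0.1688, Pinehurst 0.0691.
Largest remainders: Claybrook, Oakdale receive the extra seats.
Claybrook receives 1.

1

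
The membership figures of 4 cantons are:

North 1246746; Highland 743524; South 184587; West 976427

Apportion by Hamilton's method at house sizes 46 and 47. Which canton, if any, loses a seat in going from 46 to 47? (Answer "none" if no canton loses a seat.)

At 46 seats: North 18, Highland 11, South 3, West 14.
At 47 seats: North 19, Highland 11, South 3, West 14.
No canton's allocation decreased.

none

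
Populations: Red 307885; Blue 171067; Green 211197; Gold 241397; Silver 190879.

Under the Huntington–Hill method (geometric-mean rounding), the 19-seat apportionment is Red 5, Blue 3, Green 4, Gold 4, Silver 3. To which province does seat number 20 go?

Red

Priority for the next seat is population ÷ (√(s·(s+1))).
Priorities: Red 56211.853, Blue 49382.789, Green 47225.085, Gold 53978.010, Silver 55102.021.
Highest priority: Red.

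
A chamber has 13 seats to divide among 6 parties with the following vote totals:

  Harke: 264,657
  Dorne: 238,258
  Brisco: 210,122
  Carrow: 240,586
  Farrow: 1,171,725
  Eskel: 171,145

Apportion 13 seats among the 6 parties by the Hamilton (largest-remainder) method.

Harke=2; Dorne=1; Brisco=1; Carrow=1; Farrow=7; Eskel=1

Total 2296493; standard divisor 2296493/13 ≈ 176653.308.
Standard quotas: Harke 1.4982, Dorne 1.3487, Brisco 1.1895, Carrow 1.3619, Farrow 6.6329, Eskel 0.9688.
Lower quotas: Harke 1, Dorne 1, Brisco 1, Carrow 1, Farrow 6, Eskel 0 (sum 10, leaving 3 seats).
Remainders in descending order: Eskel 0.9688, Farrow 0.6329, Harke 0.4982, Carrow 0.3619, Dorne 0.3487, Brisco 0.1895.
The surplus seats go to Eskel, Farrow, Harke.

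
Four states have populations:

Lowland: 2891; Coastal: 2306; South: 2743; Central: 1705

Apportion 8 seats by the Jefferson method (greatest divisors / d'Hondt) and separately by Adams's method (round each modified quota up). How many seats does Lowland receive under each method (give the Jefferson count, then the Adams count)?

3 and 2

Jefferson: Lowland 3, Coastal 2, South 2, Central 1.
Adams: Lowland 2, Coastal 2, South 2, Central 2.
Lowland gets 3 under Jefferson and 2 under Adams.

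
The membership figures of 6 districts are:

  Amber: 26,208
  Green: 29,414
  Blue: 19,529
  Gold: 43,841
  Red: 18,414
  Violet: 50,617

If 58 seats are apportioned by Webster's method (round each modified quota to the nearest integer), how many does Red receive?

6

Standard divisor 188023/58 ≈ 3241.776; standard quotas: Amber 8.084, Green 9.073, Blue 6.024, Gold 13.524, Red 5.680, Violet 15.614.
Rounding to the nearest integer gives 8, 9, 6, 14, 6, 16 = 59 seats, so the divisor must be adjusted.
With modified divisor 3260: modified quotas Amber 8.039, Green 9.023, Blue 5.990, Gold 13.448, Red 5.648, Violet 15.527.
Rounding to the nearest integer: Amber 8, Green 9, Blue 6, Gold 13, Red 6, Violet 16 (total 58).
Red receives 6.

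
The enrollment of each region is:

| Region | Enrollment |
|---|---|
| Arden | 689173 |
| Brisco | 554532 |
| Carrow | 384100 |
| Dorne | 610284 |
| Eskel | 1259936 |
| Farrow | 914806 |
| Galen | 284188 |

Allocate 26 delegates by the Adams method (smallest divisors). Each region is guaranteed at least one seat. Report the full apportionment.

Arden 4, Brisco 3, Carrow 2, Dorne 3, Eskel 7, Farrow 5, Galen 2

Standard divisor 4697019/26 ≈ 180654.577; standard quotas: Arden 3.815, Brisco 3.070, Carrow 2.126, Dorne 3.378, Eskel 6.974, Farrow 5.064, Galen 1.573.
Rounding up gives 4, 4, 3, 4, 7, 6, 2 = 30 seats, so the divisor must be adjusted.
With modified divisor 206700: modified quotas Arden 3.334, Brisco 2.683, Carrow 1.858, Dorne 2.953, Eskel 6.095, Farrow 4.426, Galen 1.375.
Rounding up: Arden 4, Brisco 3, Carrow 2, Dorne 3, Eskel 7, Farrow 5, Galen 2 (total 26).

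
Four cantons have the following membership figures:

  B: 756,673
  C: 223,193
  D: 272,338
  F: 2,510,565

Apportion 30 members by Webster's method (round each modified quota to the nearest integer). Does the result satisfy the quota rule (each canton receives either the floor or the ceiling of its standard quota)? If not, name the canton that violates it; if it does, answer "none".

none

Standard quotas: B 6.033, C 1.779, D 2.171, F 20.016.
Webster allocation: B 6, C 2, D 2, F 20.
Every allocation lies between the lower and upper quota.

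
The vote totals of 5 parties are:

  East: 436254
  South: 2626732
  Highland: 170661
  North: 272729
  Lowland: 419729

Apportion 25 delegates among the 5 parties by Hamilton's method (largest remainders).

Standard divisor: 3926105 ÷ 25 ≈ 157044.2.
Standard quotas: East 2.7779, South 16.7261, Highland 1.0867, North 1.7366, Lowland 2.6727.
Lower quotas: East 2, South 16, Highland 1, North 1, Lowland 2 (sum 22, leaving 3 seats).
Remainders in descending order: East 0.7779, North 0.7366, South 0.7261, Lowland 0.6727, Highland 0.0867.
The surplus seats go to East, North, South.

East 3, South 17, Highland 1, North 2, Lowland 2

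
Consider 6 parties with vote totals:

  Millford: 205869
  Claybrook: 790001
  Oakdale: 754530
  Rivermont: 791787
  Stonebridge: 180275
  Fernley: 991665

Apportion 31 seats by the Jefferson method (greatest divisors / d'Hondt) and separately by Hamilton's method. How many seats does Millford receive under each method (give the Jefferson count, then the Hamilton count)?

1 and 2

Jefferson: Millford 1, Claybrook 7, Oakdale 6, Rivermont 7, Stonebridge 1, Fernley 9.
Hamilton: Millford 2, Claybrook 7, Oakdale 6, Rivermont 7, Stonebridge 1, Fernley 8.
Millford gets 1 under Jefferson and 2 under Hamilton.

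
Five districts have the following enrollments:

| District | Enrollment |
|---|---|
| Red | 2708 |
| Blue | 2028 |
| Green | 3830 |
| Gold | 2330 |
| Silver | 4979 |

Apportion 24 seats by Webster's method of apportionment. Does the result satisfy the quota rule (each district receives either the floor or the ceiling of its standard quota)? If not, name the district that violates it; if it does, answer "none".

none

Standard quotas: Red 4.094, Blue 3.066, Green 5.790, Gold 3.523, Silver 7.527.
Webster allocation: Red 4, Blue 3, Green 6, Gold 4, Silver 7.
Every allocation lies between the lower and upper quota.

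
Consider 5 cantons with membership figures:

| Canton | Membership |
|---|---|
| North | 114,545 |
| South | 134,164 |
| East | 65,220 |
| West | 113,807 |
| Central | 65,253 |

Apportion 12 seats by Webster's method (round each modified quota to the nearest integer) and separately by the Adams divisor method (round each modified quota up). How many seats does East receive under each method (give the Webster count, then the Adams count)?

1 and 2

Webster: North 3, South 3, East 1, West 3, Central 2.
Adams: North 3, South 3, East 2, West 2, Central 2.
East gets 1 under Webster and 2 under Adams.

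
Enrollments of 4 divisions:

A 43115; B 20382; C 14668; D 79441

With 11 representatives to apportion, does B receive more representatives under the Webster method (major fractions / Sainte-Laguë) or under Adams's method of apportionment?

Webster: A 3, B 1, C 1, D 6.
Adams: A 3, B 2, C 1, D 5.
B gets 1 under Webster and 2 under Adams.

Adams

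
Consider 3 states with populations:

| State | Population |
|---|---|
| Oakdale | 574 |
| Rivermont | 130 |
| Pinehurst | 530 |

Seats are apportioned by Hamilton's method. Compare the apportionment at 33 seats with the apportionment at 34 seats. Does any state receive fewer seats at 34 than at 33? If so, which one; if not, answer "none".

Rivermont

At 33 seats: Oakdale 15, Rivermont 4, Pinehurst 14.
At 34 seats: Oakdale 16, Rivermont 3, Pinehurst 15.
Rivermont drops from 4 to 3.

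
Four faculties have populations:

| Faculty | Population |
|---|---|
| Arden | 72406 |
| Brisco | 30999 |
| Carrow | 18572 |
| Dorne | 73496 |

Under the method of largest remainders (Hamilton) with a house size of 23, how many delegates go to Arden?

8

Standard divisor: 195473 ÷ 23 ≈ 8498.826.
Standard quotas: Arden 8.5195, Brisco 3.6474, Carrow 2.1852, Dorne 8.6478.
Lower quotas: Arden 8, Brisco 3, Carrow 2, Dorne 8 (sum 21, leaving 2 seats).
Remainders in descending order: Dorne 0.6478, Brisco 0.6474, Arden 0.5195, Carrow 0.1852.
Largest remainders: Dorne, Brisco receive the extra seats.
Arden receives 8.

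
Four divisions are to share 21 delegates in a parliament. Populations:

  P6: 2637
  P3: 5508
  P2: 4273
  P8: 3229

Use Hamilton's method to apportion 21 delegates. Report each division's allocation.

P6: 4, P3: 7, P2: 6, P8: 4

Total 15647; standard divisor 15647/21 ≈ 745.095.
Standard quotas: P6 3.5391, P3 7.3923, P2 5.7348, P8 4.3337.
Lower quotas: P6 3, P3 7, P2 5, P8 4 (sum 19, leaving 2 seats).
Remainders in descending order: P2 0.7348, P6 0.5391, P3 0.3923, P8 0.3337.
The surplus seats go to P2, P6.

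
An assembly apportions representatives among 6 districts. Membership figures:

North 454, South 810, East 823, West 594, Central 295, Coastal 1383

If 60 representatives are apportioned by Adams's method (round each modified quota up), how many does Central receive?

4

Standard divisor 4359/60 ≈ 72.65; standard quotas: North 6.249, South 11.149, East 11.328, West 8.176, Central 4.061, Coastal 19.036.
Rounding up gives 7, 12, 12, 9, 5, 20 = 65 seats, so the divisor must be adjusted.
With modified divisor 75: modified quotas North 6.053, South 10.800, East 10.973, West 7.920, Central 3.933, Coastal 18.440.
Rounding up: North 7, South 11, East 11, West 8, Central 4, Coastal 19 (total 60).
Central receives 4.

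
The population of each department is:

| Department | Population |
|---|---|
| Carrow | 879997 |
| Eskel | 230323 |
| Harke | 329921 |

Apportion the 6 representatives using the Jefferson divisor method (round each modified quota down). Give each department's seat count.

Carrow: 4, Eskel: 1, Harke: 1

Standard divisor 1440241/6 ≈ 240040.167; standard quotas: Carrow 3.666, Eskel 0.960, Harke 1.374.
Rounding down gives 3, 0, 1 = 4 seats, so the divisor must be adjusted.
With modified divisor 198000: modified quotas Carrow 4.444, Eskel 1.163, Harke 1.666.
Rounding down: Carrow 4, Eskel 1, Harke 1 (total 6).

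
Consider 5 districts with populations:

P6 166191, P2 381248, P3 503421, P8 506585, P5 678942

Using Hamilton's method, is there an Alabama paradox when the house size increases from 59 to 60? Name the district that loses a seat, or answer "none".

At 59 seats: P6 5, P2 10, P3 13, P8 13, P5 18.
At 60 seats: P6 4, P2 10, P3 14, P8 14, P5 18.
P6 drops from 5 to 4.

P6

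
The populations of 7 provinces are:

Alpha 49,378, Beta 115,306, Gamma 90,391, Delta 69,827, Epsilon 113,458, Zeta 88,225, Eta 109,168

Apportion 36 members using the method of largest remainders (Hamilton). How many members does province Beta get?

Standard divisor: 635753 ÷ 36 ≈ 17659.806.
Standard quotas: Alpha 2.7961, Beta 6.5293, Gamma 5.1185, Delta 3.9540, Epsilon 6.4246, Zeta 4.9958, Eta 6.1817.
Lower quotas: Alpha 2, Beta 6, Gamma 5, Delta 3, Epsilon 6, Zeta 4, Eta 6 (sum 32, leaving 4 seats).
Remainders in descending order: Zeta 0.9958, Delta 0.9540, Alpha 0.7961, Beta 0.5293, Epsilon 0.4246, Eta 0.1817, Gamma 0.1185.
The surplus seats go to Zeta, Delta, Alpha, Beta.
Beta receives 7.

7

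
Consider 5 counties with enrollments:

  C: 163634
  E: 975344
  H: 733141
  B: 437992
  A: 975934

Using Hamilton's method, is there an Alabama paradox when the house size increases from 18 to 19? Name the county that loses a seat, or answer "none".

At 18 seats: C 1, E 5, H 4, B 3, A 5.
At 19 seats: C 1, E 6, H 4, B 2, A 6.
B drops from 3 to 2.

B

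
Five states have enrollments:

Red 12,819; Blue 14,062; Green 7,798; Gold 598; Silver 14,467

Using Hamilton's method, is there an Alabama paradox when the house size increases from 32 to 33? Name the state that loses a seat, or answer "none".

Gold

At 32 seats: Red 8, Blue 9, Green 5, Gold 1, Silver 9.
At 33 seats: Red 9, Blue 9, Green 5, Gold 0, Silver 10.
Gold drops from 1 to 0.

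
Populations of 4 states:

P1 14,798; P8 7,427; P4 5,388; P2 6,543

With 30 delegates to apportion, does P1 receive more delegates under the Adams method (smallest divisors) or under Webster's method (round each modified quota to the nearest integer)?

Adams: P1 12, P8 7, P4 5, P2 6.
Webster: P1 13, P8 6, P4 5, P2 6.
P1 gets 12 under Adams and 13 under Webster.

Webster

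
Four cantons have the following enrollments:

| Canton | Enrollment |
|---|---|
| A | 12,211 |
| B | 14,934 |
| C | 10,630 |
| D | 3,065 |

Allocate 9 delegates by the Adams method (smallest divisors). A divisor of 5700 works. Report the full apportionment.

With modified divisor 5700: modified quotas A 2.142, B 2.620, C 1.865, D 0.538.
Rounding up: A 3, B 3, C 2, D 1 (total 9).

A 3, B 3, C 2, D 1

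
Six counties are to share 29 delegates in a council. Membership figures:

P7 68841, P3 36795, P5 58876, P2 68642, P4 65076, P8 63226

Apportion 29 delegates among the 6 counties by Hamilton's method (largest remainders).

P7: 6; P3: 3; P5: 5; P2: 5; P4: 5; P8: 5

The standard divisor is 361456/29 = 12464.
Standard quotas: P7 5.5232, P3 2.9521, P5 4.7237, P2 5.5072, P4 5.2211, P8 5.0727.
Lower quotas: P7 5, P3 2, P5 4, P2 5, P4 5, P8 5 (sum 26, leaving 3 seats).
Remainders in descending order: P3 0.9521, P5 0.7237, P7 0.5232, P2 0.5072, P4 0.2211, P8 0.0727.
Largest remainders: P3, P5, P7 receive the extra seats.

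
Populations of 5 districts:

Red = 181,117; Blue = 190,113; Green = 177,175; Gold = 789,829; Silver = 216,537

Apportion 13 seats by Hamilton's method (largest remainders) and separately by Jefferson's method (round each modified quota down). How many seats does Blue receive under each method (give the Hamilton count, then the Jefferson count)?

Hamilton: Red 1, Blue 2, Green 1, Gold 7, Silver 2.
Jefferson: Red 1, Blue 1, Green 1, Gold 8, Silver 2.
Blue gets 2 under Hamilton and 1 under Jefferson.

2 and 1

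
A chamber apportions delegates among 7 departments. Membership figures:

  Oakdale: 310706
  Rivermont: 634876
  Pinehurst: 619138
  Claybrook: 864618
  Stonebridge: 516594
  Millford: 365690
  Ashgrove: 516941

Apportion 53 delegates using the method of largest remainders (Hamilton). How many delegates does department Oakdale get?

Standard divisor: 3828563 ÷ 53 ≈ 72237.038.
Standard quotas: Oakdale 4.3012, Rivermont 8.7888, Pinehurst 8.5709, Claybrook 11.9692, Stonebridge 7.1514, Millford 5.0624, Ashgrove 7.1562.
Lower quotas: Oakdale 4, Rivermont 8, Pinehurst 8, Claybrook 11, Stonebridge 7, Millford 5, Ashgrove 7 (sum 50, leaving 3 seats).
Remainders in descending order: Claybrook 0.9692, Rivermont 0.7888, Pinehurst 0.5709, Oakdale 0.3012, Ashgrove 0.1562, Stonebridge 0.1514, Millford 0.0624.
The surplus seats go to Claybrook, Rivermont, Pinehurst.
Oakdale receives 4.

4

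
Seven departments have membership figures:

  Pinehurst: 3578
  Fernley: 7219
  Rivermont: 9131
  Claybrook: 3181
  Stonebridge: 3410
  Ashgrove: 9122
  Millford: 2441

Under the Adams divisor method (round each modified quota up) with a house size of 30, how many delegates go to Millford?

2

Standard divisor 38082/30 ≈ 1269.4; standard quotas: Pinehurst 2.819, Fernley 5.687, Rivermont 7.193, Claybrook 2.506, Stonebridge 2.686, Ashgrove 7.186, Millford 1.923.
Rounding up gives 3, 6, 8, 3, 3, 8, 2 = 33 seats, so the divisor must be adjusted.
With modified divisor 1500: modified quotas Pinehurst 2.385, Fernley 4.813, Rivermont 6.087, Claybrook 2.121, Stonebridge 2.273, Ashgrove 6.081, Millford 1.627.
Rounding up: Pinehurst 3, Fernley 5, Rivermont 7, Claybrook 3, Stonebridge 3, Ashgrove 7, Millford 2 (total 30).
Millford receives 2.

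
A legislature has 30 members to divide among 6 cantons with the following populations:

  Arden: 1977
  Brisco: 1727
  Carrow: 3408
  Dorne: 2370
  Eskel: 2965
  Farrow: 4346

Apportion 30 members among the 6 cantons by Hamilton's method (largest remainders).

Arden=4; Brisco=3; Carrow=6; Dorne=4; Eskel=5; Farrow=8

The standard divisor is 16793/30 ≈ 559.767.
Standard quotas: Arden 3.532, Brisco 3.085, Carrow 6.088, Dorne 4.234, Eskel 5.297, Farrow 7.764.
Lower quotas: Arden 3, Brisco 3, Carrow 6, Dorne 4, Eskel 5, Farrow 7 (sum 28, leaving 2 seats).
Remainders in descending order: Farrow 0.764, Arden 0.532, Eskel 0.297, Dorne 0.234, Carrow 0.088, Brisco 0.085.
Largest remainders: Farrow, Arden receive the extra seats.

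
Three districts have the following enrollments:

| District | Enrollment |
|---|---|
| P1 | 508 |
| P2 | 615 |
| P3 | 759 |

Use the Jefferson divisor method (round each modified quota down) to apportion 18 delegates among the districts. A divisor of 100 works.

With modified divisor 100: modified quotas P1 5.080, P2 6.150, P3 7.590.
Rounding down: P1 5, P2 6, P3 7 (total 18).

P1: 5, P2: 6, P3: 7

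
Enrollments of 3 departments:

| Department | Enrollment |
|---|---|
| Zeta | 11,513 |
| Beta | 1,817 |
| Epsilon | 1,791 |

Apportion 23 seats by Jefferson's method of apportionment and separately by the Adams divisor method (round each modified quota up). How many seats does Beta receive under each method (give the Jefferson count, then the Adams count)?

Jefferson: Zeta 19, Beta 2, Epsilon 2.
Adams: Zeta 17, Beta 3, Epsilon 3.
Beta gets 2 under Jefferson and 3 under Adams.

2 and 3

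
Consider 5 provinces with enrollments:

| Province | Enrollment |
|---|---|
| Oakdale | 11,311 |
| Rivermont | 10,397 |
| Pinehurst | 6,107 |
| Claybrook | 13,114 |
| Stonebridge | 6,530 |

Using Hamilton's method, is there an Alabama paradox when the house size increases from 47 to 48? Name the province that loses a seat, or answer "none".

At 47 seats: Oakdale 11, Rivermont 10, Pinehurst 6, Claybrook 13, Stonebridge 7.
At 48 seats: Oakdale 11, Rivermont 11, Pinehurst 6, Claybrook 13, Stonebridge 7.
No province's allocation decreased.

none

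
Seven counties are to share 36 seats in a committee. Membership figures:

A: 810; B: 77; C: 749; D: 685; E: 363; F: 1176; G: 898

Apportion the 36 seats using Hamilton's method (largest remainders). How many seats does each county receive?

A 6, B 0, C 6, D 5, E 3, F 9, G 7

Standard divisor: 4758 ÷ 36 ≈ 132.167.
Standard quotas: A 6.129, B 0.583, C 5.667, D 5.183, E 2.747, F 8.898, G 6.794.
Lower quotas: A 6, B 0, C 5, D 5, E 2, F 8, G 6 (sum 32, leaving 4 seats).
Remainders in descending order: F 0.898, G 0.794, E 0.747, C 0.667, B 0.583, D 0.183, A 0.129.
The surplus seats go to F, G, E, C.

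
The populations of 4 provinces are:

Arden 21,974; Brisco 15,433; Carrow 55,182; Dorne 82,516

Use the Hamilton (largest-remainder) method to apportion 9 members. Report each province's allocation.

Arden 1, Brisco 1, Carrow 3, Dorne 4

The standard divisor is 175105/9 ≈ 19456.111.
Standard quotas: Arden 1.1294, Brisco 0.7932, Carrow 2.8362, Dorne 4.2411.
Lower quotas: Arden 1, Brisco 0, Carrow 2, Dorne 4 (sum 7, leaving 2 seats).
Remainders in descending order: Carrow 0.8362, Brisco 0.7932, Dorne 0.2411, Arden 0.1294.
Largest remainders: Carrow, Brisco receive the extra seats.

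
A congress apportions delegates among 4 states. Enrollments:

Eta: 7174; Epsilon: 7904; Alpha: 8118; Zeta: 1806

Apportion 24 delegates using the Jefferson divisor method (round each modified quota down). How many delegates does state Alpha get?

Standard divisor 25002/24 ≈ 1041.75; standard quotas: Eta 6.886, Epsilon 7.587, Alpha 7.793, Zeta 1.734.
Rounding down gives 6, 7, 7, 1 = 21 seats, so the divisor must be adjusted.
With modified divisor 950: modified quotas Eta 7.552, Epsilon 8.320, Alpha 8.545, Zeta 1.901.
Rounding down: Eta 7, Epsilon 8, Alpha 8, Zeta 1 (total 24).
Alpha receives 8.

8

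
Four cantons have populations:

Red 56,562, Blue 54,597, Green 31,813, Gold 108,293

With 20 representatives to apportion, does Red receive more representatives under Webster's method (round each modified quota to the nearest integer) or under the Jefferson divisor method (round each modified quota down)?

Jefferson

Webster: Red 4, Blue 4, Green 3, Gold 9.
Jefferson: Red 5, Blue 4, Green 2, Gold 9.
Red gets 4 under Webster and 5 under Jefferson.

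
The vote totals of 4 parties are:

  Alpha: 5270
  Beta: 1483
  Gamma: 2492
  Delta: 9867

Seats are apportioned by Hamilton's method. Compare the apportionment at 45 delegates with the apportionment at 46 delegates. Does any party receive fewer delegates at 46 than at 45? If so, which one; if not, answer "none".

Beta

At 45 seats: Alpha 12, Beta 4, Gamma 6, Delta 23.
At 46 seats: Alpha 13, Beta 3, Gamma 6, Delta 24.
Beta drops from 4 to 3.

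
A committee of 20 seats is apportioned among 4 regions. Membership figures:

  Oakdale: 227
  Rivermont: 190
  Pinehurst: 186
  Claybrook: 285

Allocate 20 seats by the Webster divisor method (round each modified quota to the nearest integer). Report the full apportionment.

Oakdale: 5, Rivermont: 4, Pinehurst: 4, Claybrook: 7

Standard divisor 888/20 ≈ 44.4; standard quotas: Oakdale 5.113, Rivermont 4.279, Pinehurst 4.189, Claybrook 6.419.
Rounding to the nearest integer gives 5, 4, 4, 6 = 19 seats, so the divisor must be adjusted.
With modified divisor 43: modified quotas Oakdale 5.279, Rivermont 4.419, Pinehurst 4.326, Claybrook 6.628.
Rounding to the nearest integer: Oakdale 5, Rivermont 4, Pinehurst 4, Claybrook 7 (total 20).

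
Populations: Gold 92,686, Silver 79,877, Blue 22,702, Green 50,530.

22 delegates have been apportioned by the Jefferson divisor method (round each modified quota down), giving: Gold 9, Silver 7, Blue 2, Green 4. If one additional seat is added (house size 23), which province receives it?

Priority for the next seat is population ÷ (current seats + 1).
Priorities: Gold 9268.600, Silver 9984.625, Blue 7567.333, Green 10106.000.
Highest priority: Green.

Green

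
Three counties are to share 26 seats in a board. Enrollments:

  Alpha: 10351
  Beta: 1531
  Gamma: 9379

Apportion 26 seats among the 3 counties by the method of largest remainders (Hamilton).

The standard divisor is 21261/26 ≈ 817.731.
Standard quotas: Alpha 12.6582, Beta 1.8723, Gamma 11.4695.
Lower quotas: Alpha 12, Beta 1, Gamma 11 (sum 24, leaving 2 seats).
Remainders in descending order: Beta 0.8723, Alpha 0.6582, Gamma 0.4695.
The surplus seats go to Beta, Alpha.

Alpha 13, Beta 2, Gamma 11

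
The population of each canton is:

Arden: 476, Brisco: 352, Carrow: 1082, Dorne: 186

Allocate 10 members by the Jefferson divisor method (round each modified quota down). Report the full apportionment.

Arden=2, Brisco=1, Carrow=6, Dorne=1

Standard divisor 2096/10 ≈ 209.6; standard quotas: Arden 2.271, Brisco 1.679, Carrow 5.162, Dorne 0.887.
Rounding down gives 2, 1, 5, 0 = 8 seats, so the divisor must be adjusted.
With modified divisor 178: modified quotas Arden 2.674, Brisco 1.978, Carrow 6.079, Dorne 1.045.
Rounding down: Arden 2, Brisco 1, Carrow 6, Dorne 1 (total 10).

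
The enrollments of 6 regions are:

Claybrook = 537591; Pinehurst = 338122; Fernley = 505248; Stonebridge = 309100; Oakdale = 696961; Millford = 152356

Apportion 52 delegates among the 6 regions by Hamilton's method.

Claybrook: 11, Pinehurst: 7, Fernley: 11, Stonebridge: 6, Oakdale: 14, Millford: 3

The standard divisor is 2539378/52 ≈ 48834.192.
Standard quotas: Claybrook 11.0085, Pinehurst 6.9239, Fernley 10.3462, Stonebridge 6.3296, Oakdale 14.2720, Millford 3.1199.
Lower quotas: Claybrook 11, Pinehurst 6, Fernley 10, Stonebridge 6, Oakdale 14, Millford 3 (sum 50, leaving 2 seats).
Remainders in descending order: Pinehurst 0.9239, Fernley 0.3462, Stonebridge 0.3296, Oakdale 0.2720, Millford 0.1199, Claybrook 0.0085.
Largest remainders: Pinehurst, Fernley receive the extra seats.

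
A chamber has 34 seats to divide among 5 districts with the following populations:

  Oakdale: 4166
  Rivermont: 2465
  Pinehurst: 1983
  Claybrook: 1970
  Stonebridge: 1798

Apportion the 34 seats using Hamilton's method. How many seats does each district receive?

Total 12382; standard divisor 12382/34 ≈ 364.176.
Standard quotas: Oakdale 11.440, Rivermont 6.769, Pinehurst 5.445, Claybrook 5.409, Stonebridge 4.937.
Lower quotas: Oakdale 11, Rivermont 6, Pinehurst 5, Claybrook 5, Stonebridge 4 (sum 31, leaving 3 seats).
Remainders in descending order: Stonebridge 0.937, Rivermont 0.769, Pinehurst 0.445, Oakdale 0.440, Claybrook 0.409.
The surplus seats go to Stonebridge, Rivermont, Pinehurst.

Oakdale: 11, Rivermont: 7, Pinehurst: 6, Claybrook: 5, Stonebridge: 5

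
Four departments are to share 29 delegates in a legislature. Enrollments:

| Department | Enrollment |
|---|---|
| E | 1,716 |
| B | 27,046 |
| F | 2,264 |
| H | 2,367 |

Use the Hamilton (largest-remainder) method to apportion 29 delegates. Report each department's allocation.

The standard divisor is 33393/29 ≈ 1151.483.
Standard quotas: E 1.4903, B 23.4880, F 1.9662, H 2.0556.
Lower quotas: E 1, B 23, F 1, H 2 (sum 27, leaving 2 seats).
Remainders in descending order: F 0.9662, E 0.4903, B 0.4880, H 0.0556.
Largest remainders: F, E receive the extra seats.

E=2, B=23, F=2, H=2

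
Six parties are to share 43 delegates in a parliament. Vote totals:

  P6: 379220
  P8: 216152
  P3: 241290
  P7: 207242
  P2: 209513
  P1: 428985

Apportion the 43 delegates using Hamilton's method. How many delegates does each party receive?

The standard divisor is 1682402/43 ≈ 39125.628.
Standard quotas: P6 9.6924, P8 5.5246, P3 6.1671, P7 5.2968, P2 5.3549, P1 10.9643.
Lower quotas: P6 9, P8 5, P3 6, P7 5, P2 5, P1 10 (sum 40, leaving 3 seats).
Remainders in descending order: P1 0.9643, P6 0.6924, P8 0.5246, P2 0.3549, P7 0.2968, P3 0.1671.
The surplus seats go to P1, P6, P8.

P6: 10, P8: 6, P3: 6, P7: 5, P2: 5, P1: 11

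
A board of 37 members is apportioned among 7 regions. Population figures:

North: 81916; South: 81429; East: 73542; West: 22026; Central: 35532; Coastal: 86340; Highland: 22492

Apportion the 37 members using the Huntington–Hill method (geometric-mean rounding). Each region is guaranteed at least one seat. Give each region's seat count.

With divisor 10914: modified quotas North 7.506, South 7.461, East 6.738, West 2.018, Central 3.256, Coastal 7.911, Highland 2.061.
Geometric-mean thresholds: North √(7·8)=7.483, South √(7·8)=7.483, East √(6·7)=6.481, West √(2·3)=2.449, Central √(3·4)=3.464, Coastal √(7·8)=7.483, Highland √(2·3)=2.449.
Each quota rounded against its threshold gives North 8, South 7, East 7, West 2, Central 3, Coastal 8, Highland 2 (total 37).

North=8, South=7, East=7, West=2, Central=3, Coastal=8, Highland=2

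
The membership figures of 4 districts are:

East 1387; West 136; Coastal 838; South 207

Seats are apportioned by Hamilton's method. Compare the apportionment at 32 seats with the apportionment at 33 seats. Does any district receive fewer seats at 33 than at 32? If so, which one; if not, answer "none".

At 32 seats: East 17, West 2, Coastal 10, South 3.
At 33 seats: East 18, West 2, Coastal 11, South 2.
South drops from 3 to 2.

South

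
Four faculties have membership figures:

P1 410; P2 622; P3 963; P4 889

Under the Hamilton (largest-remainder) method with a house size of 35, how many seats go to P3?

12

The standard divisor is 2884/35 ≈ 82.4.
Standard quotas: P1 4.976, P2 7.549, P3 11.687, P4 10.789.
Lower quotas: P1 4, P2 7, P3 11, P4 10 (sum 32, leaving 3 seats).
Remainders in descending order: P1 0.976, P4 0.789, P3 0.687, P2 0.549.
Largest remainders: P1, P4, P3 receive the extra seats.
P3 receives 12.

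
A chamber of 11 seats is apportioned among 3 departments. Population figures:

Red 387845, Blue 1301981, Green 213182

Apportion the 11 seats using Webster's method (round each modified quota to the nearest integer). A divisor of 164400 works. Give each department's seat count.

Red: 2; Blue: 8; Green: 1

With modified divisor 164400: modified quotas Red 2.359, Blue 7.920, Green 1.297.
Rounding to the nearest integer: Red 2, Blue 8, Green 1 (total 11).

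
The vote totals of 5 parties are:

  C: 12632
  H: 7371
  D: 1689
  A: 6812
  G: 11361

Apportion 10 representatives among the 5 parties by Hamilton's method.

C 3, H 2, D 0, A 2, G 3

Standard divisor: 39865 ÷ 10 ≈ 3986.5.
Standard quotas: C 3.1687, H 1.8490, D 0.4237, A 1.7088, G 2.8499.
Lower quotas: C 3, H 1, D 0, A 1, G 2 (sum 7, leaving 3 seats).
Remainders in descending order: G 0.8499, H 0.8490, A 0.7088, D 0.4237, C 0.1687.
Largest remainders: G, H, A receive the extra seats.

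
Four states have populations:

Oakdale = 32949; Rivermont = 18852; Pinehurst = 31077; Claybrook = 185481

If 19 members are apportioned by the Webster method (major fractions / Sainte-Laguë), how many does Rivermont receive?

Standard divisor 268359/19 ≈ 14124.158; standard quotas: Oakdale 2.333, Rivermont 1.335, Pinehurst 2.200, Claybrook 13.132.
Rounding to the nearest integer gives 2, 1, 2, 13 = 18 seats, so the divisor must be adjusted.
With modified divisor 13500: modified quotas Oakdale 2.441, Rivermont 1.396, Pinehurst 2.302, Claybrook 13.739.
Rounding to the nearest integer: Oakdale 2, Rivermont 1, Pinehurst 2, Claybrook 14 (total 19).
Rivermont receives 1.

1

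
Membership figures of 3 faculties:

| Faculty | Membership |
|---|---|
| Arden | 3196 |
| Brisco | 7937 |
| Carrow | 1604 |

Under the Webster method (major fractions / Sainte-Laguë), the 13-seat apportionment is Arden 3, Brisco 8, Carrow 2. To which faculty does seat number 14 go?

Brisco

Priority for the next seat is population ÷ (current seats + 0.5).
Priorities: Arden 913.143, Brisco 933.765, Carrow 641.600.
Highest priority: Brisco.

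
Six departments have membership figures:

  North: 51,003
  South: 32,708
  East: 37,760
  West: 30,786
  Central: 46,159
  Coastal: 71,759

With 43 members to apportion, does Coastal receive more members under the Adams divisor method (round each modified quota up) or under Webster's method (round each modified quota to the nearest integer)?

Adams: North 8, South 5, East 6, West 5, Central 8, Coastal 11.
Webster: North 8, South 5, East 6, West 5, Central 7, Coastal 12.
Coastal gets 11 under Adams and 12 under Webster.

Webster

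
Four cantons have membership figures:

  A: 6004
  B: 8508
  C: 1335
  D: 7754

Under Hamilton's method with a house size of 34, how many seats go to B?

Total 23601; standard divisor 23601/34 ≈ 694.147.
Standard quotas: A 8.6495, B 12.2568, C 1.9232, D 11.1705.
Lower quotas: A 8, B 12, C 1, D 11 (sum 32, leaving 2 seats).
Remainders in descending order: C 0.9232, A 0.6495, B 0.2568, D 0.1705.
The surplus seats go to C, A.
B receives 12.

12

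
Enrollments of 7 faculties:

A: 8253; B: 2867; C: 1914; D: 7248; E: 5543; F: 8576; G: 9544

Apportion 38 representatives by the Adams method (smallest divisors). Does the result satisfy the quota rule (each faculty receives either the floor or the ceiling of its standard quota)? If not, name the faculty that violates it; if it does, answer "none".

Standard quotas: A 7.137, B 2.479, C 1.655, D 6.267, E 4.793, F 7.416, G 8.253.
Adams allocation: A 7, B 3, C 2, D 6, E 5, F 7, G 8.
Every allocation lies between the lower and upper quota.

none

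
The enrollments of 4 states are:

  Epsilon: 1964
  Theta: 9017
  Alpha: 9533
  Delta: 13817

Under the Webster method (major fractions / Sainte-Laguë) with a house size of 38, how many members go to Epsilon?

Standard divisor 34331/38 ≈ 903.447; standard quotas: Epsilon 2.174, Theta 9.981, Alpha 10.552, Delta 15.294.
Rounding to the nearest integer gives Epsilon 2, Theta 10, Alpha 11, Delta 15 — total 38, matching the house size, so no adjustment is needed.
Epsilon receives 2.

2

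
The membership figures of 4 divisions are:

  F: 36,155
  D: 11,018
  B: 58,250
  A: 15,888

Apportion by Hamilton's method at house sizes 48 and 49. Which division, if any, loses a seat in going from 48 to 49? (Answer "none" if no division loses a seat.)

D

At 48 seats: F 14, D 5, B 23, A 6.
At 49 seats: F 15, D 4, B 24, A 6.
D drops from 5 to 4.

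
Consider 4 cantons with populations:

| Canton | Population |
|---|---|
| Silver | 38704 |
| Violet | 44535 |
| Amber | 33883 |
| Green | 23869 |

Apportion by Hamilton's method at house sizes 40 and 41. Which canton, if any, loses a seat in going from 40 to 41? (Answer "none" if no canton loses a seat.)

none

At 40 seats: Silver 11, Violet 13, Amber 9, Green 7.
At 41 seats: Silver 11, Violet 13, Amber 10, Green 7.
No canton's allocation decreased.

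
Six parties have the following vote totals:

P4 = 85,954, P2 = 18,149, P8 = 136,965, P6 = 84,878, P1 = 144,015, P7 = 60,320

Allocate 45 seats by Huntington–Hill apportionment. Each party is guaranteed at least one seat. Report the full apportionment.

P4 7, P2 2, P8 12, P6 7, P1 12, P7 5

With divisor 11726: modified quotas P4 7.330, P2 1.548, P8 11.680, P6 7.238, P1 12.282, P7 5.144.
Geometric-mean thresholds: P4 √(7·8)=7.483, P2 √(1·2)=1.414, P8 √(11·12)=11.489, P6 √(7·8)=7.483, P1 √(12·13)=12.490, P7 √(5·6)=5.477.
Each quota rounded against its threshold gives P4 7, P2 2, P8 12, P6 7, P1 12, P7 5 (total 45).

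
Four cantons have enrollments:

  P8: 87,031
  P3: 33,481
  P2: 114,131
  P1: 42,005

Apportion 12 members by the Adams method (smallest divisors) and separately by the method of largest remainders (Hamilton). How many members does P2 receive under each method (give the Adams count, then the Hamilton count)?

4 and 5

Adams: P8 4, P3 2, P2 4, P1 2.
Hamilton: P8 4, P3 1, P2 5, P1 2.
P2 gets 4 under Adams and 5 under Hamilton.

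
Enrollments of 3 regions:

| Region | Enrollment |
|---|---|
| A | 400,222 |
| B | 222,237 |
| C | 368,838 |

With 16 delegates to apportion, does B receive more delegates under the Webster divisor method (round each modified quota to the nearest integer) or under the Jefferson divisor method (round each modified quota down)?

Webster: A 6, B 4, C 6.
Jefferson: A 7, B 3, C 6.
B gets 4 under Webster and 3 under Jefferson.

Webster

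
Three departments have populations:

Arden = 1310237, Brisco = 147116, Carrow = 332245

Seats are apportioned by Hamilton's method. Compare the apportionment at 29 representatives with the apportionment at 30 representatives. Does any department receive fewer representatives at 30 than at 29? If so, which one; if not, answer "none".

Brisco

At 29 seats: Arden 21, Brisco 3, Carrow 5.
At 30 seats: Arden 22, Brisco 2, Carrow 6.
Brisco drops from 3 to 2.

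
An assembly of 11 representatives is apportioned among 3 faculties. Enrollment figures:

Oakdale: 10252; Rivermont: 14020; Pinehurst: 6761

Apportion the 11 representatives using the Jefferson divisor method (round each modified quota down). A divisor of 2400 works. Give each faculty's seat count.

Oakdale 4; Rivermont 5; Pinehurst 2

With modified divisor 2400: modified quotas Oakdale 4.272, Rivermont 5.842, Pinehurst 2.817.
Rounding down: Oakdale 4, Rivermont 5, Pinehurst 2 (total 11).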